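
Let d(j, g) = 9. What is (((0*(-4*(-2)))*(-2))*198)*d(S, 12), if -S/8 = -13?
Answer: 0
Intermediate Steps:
S = 104 (S = -8*(-13) = 104)
(((0*(-4*(-2)))*(-2))*198)*d(S, 12) = (((0*(-4*(-2)))*(-2))*198)*9 = (((0*8)*(-2))*198)*9 = ((0*(-2))*198)*9 = (0*198)*9 = 0*9 = 0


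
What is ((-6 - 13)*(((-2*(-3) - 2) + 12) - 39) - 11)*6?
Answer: 2556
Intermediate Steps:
((-6 - 13)*(((-2*(-3) - 2) + 12) - 39) - 11)*6 = (-19*(((6 - 2) + 12) - 39) - 11)*6 = (-19*((4 + 12) - 39) - 11)*6 = (-19*(16 - 39) - 11)*6 = (-19*(-23) - 11)*6 = (437 - 11)*6 = 426*6 = 2556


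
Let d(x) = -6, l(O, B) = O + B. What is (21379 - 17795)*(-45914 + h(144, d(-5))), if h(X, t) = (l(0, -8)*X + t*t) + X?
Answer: -168039424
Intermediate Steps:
l(O, B) = B + O
h(X, t) = t² - 7*X (h(X, t) = ((-8 + 0)*X + t*t) + X = (-8*X + t²) + X = (t² - 8*X) + X = t² - 7*X)
(21379 - 17795)*(-45914 + h(144, d(-5))) = (21379 - 17795)*(-45914 + ((-6)² - 7*144)) = 3584*(-45914 + (36 - 1008)) = 3584*(-45914 - 972) = 3584*(-46886) = -168039424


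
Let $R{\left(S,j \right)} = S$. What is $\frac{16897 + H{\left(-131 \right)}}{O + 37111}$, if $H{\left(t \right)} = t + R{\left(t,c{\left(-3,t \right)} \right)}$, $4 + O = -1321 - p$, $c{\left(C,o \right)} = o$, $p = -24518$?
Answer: $\frac{16635}{60304} \approx 0.27585$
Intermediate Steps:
$O = 23193$ ($O = -4 - -23197 = -4 + \left(-1321 + 24518\right) = -4 + 23197 = 23193$)
$H{\left(t \right)} = 2 t$ ($H{\left(t \right)} = t + t = 2 t$)
$\frac{16897 + H{\left(-131 \right)}}{O + 37111} = \frac{16897 + 2 \left(-131\right)}{23193 + 37111} = \frac{16897 - 262}{60304} = 16635 \cdot \frac{1}{60304} = \frac{16635}{60304}$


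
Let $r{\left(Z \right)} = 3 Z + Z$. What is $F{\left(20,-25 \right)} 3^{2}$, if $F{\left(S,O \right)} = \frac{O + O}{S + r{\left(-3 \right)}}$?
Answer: $- \frac{225}{4} \approx -56.25$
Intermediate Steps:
$r{\left(Z \right)} = 4 Z$
$F{\left(S,O \right)} = \frac{2 O}{-12 + S}$ ($F{\left(S,O \right)} = \frac{O + O}{S + 4 \left(-3\right)} = \frac{2 O}{S - 12} = \frac{2 O}{-12 + S}$)
$F{\left(20,-25 \right)} 3^{2} = 2 \left(-25\right) \frac{1}{-12 + 20} \cdot 3^{2} = 2 \left(-25\right) \frac{1}{8} \cdot 9 = \left(- \frac{25}{4}\right) 9 = - \frac{225}{4}$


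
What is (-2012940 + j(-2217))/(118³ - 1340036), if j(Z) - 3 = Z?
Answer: -1007577/151498 ≈ -6.6508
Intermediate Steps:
j(Z) = 3 + Z
(-2012940 + j(-2217))/(118³ - 1340036) = (-2012940 + (3 - 2217))/(118³ - 1340036) = (-2012940 - 2214)/(1643032 - 1340036) = -2015154/302996 = -2015154*1/302996 = -1007577/151498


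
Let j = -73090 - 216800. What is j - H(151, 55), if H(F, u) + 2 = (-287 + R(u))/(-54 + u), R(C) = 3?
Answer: -289604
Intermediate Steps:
j = -289890
H(F, u) = -2 - 284/(-54 + u) (H(F, u) = -2 + (-287 + 3)/(-54 + u) = -2 - 284/(-54 + u))
j - H(151, 55) = -289890 - 2*(-88 - 1*55)/(-54 + 55) = -289890 - 2*(-88 - 55)/1 = -289890 - 2*(-143) = -289890 - 1*(-286) = -289890 + 286 = -289604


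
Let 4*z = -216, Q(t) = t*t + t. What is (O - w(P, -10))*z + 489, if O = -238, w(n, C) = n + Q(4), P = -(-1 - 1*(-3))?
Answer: 14313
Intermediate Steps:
Q(t) = t + t² (Q(t) = t² + t = t + t²)
P = -2 (P = -(-1 + 3) = -1*2 = -2)
z = -54 (z = (¼)*(-216) = -54)
w(n, C) = 20 + n (w(n, C) = n + 4*(1 + 4) = n + 4*5 = n + 20 = 20 + n)
(O - w(P, -10))*z + 489 = (-238 - (20 - 2))*(-54) + 489 = (-238 - 1*18)*(-54) + 489 = (-238 - 18)*(-54) + 489 = -256*(-54) + 489 = 13824 + 489 = 14313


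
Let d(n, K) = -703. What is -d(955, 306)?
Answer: 703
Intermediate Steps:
-d(955, 306) = -1*(-703) = 703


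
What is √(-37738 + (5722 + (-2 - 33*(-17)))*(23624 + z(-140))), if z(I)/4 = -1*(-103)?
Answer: √150932378 ≈ 12285.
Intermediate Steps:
z(I) = 412 (z(I) = 4*(-1*(-103)) = 4*103 = 412)
√(-37738 + (5722 + (-2 - 33*(-17)))*(23624 + z(-140))) = √(-37738 + (5722 + (-2 - 33*(-17)))*(23624 + 412)) = √(-37738 + (5722 + (-2 + 561))*24036) = √(-37738 + (5722 + 559)*24036) = √(-37738 + 6281*24036) = √(-37738 + 150970116) = √150932378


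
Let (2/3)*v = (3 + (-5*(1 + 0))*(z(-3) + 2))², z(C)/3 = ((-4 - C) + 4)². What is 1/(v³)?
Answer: 1/27669661326936 ≈ 3.6141e-14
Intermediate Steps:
z(C) = 3*C² (z(C) = 3*((-4 - C) + 4)² = 3*(-C)² = 3*C²)
v = 30246 (v = 3*(3 + (-5*(1 + 0))*(3*(-3)² + 2))²/2 = 3*(3 + (-5*1)*(3*9 + 2))²/2 = 3*(3 - 5*(27 + 2))²/2 = 3*(3 - 5*29)²/2 = 3*(3 - 145)²/2 = (3/2)*(-142)² = (3/2)*20164 = 30246)
1/(v³) = 1/(30246³) = 1/27669661326936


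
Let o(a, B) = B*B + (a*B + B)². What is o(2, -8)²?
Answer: 409600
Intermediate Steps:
o(a, B) = B² + (B + B*a)² (o(a, B) = B² + (B*a + B)² = B² + (B + B*a)²)
o(2, -8)² = ((-8)²*(1 + (1 + 2)²))² = (64*(1 + 3²))² = (64*(1 + 9))² = (64*10)² = 640² = 409600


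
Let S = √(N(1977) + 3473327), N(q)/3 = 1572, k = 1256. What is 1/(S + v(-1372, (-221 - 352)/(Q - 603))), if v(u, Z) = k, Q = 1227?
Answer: -1256/1900507 + √3478043/1900507 ≈ 0.00032042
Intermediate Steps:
N(q) = 4716 (N(q) = 3*1572 = 4716)
S = √3478043 (S = √(4716 + 3473327) = √3478043 ≈ 1865.0)
v(u, Z) = 1256
1/(S + v(-1372, (-221 - 352)/(Q - 603))) = 1/(√3478043 + 1256) = 1/(1256 + √3478043)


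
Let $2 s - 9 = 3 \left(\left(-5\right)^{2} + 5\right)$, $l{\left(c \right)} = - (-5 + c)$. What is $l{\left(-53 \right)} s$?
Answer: $2871$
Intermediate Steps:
$l{\left(c \right)} = 5 - c$
$s = \frac{99}{2}$ ($s = \frac{9}{2} + \frac{3 \left(\left(-5\right)^{2} + 5\right)}{2} = \frac{9}{2} + \frac{3 \left(25 + 5\right)}{2} = \frac{9}{2} + \frac{3 \cdot 30}{2} = \frac{9}{2} + \frac{1}{2} \cdot 90 = \frac{9}{2} + 45 = \frac{99}{2} \approx 49.5$)
$l{\left(-53 \right)} s = \left(5 - -53\right) \frac{99}{2} = \left(5 + 53\right) \frac{99}{2} = 58 \cdot \frac{99}{2} = 2871$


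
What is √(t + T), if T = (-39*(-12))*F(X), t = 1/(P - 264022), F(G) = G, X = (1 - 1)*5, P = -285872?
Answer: I*√549894/549894 ≈ 0.0013485*I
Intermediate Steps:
X = 0 (X = 0*5 = 0)
t = -1/549894 (t = 1/(-285872 - 264022) = 1/(-549894) = -1/549894 ≈ -1.8185e-6)
T = 0 (T = -39*(-12)*0 = 468*0 = 0)
√(t + T) = √(-1/549894 + 0) = √(-1/549894) = I*√549894/549894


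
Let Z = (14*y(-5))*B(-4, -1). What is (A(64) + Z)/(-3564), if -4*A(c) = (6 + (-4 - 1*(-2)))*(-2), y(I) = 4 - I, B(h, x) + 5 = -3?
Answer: 503/1782 ≈ 0.28227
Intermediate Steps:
B(h, x) = -8 (B(h, x) = -5 - 3 = -8)
A(c) = 2 (A(c) = -(6 + (-4 - 1*(-2)))*(-2)/4 = -(6 + (-4 + 2))*(-2)/4 = -(6 - 2)*(-2)/4 = -(-2) = -¼*(-8) = 2)
Z = -1008 (Z = (14*(4 - 1*(-5)))*(-8) = (14*(4 + 5))*(-8) = (14*9)*(-8) = 126*(-8) = -1008)
(A(64) + Z)/(-3564) = (2 - 1008)/(-3564) = -1006*(-1/3564) = 503/1782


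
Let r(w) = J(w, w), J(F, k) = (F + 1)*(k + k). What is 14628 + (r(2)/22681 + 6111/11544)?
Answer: 34506127401/2358824 ≈ 14629.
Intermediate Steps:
J(F, k) = 2*k*(1 + F) (J(F, k) = (1 + F)*(2*k) = 2*k*(1 + F))
r(w) = 2*w*(1 + w)
14628 + (r(2)/22681 + 6111/11544) = 14628 + ((2*2*(1 + 2))/22681 + 6111/11544) = 14628 + ((2*2*3)*(1/22681) + 6111*(1/11544)) = 14628 + (12*(1/22681) + 2037/3848) = 14628 + (12/22681 + 2037/3848) = 14628 + 1249929/2358824 = 34506127401/2358824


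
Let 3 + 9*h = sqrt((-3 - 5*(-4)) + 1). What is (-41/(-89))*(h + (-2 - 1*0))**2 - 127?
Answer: -33212/267 - 574*sqrt(2)/801 ≈ -125.40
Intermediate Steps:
h = -1/3 + sqrt(2)/3 (h = -1/3 + sqrt((-3 - 5*(-4)) + 1)/9 = -1/3 + sqrt((-3 + 20) + 1)/9 = -1/3 + sqrt(17 + 1)/9 = -1/3 + sqrt(18)/9 = -1/3 + (3*sqrt(2))/9 = -1/3 + sqrt(2)/3 ≈ 0.13807)
(-41/(-89))*(h + (-2 - 1*0))**2 - 127 = (-41/(-89))*((-1/3 + sqrt(2)/3) + (-2 - 1*0))**2 - 127 = (-41*(-1/89))*((-1/3 + sqrt(2)/3) + (-2 + 0))**2 - 127 = 41*((-1/3 + sqrt(2)/3) - 2)**2/89 - 127 = 41*(-7/3 + sqrt(2)/3)**2/89 - 127 = -127 + 41*(-7/3 + sqrt(2)/3)**2/89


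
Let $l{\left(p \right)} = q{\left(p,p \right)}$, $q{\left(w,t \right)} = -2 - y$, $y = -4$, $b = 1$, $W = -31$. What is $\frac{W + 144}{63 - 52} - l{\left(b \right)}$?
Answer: $\frac{91}{11} \approx 8.2727$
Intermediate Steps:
$q{\left(w,t \right)} = 2$ ($q{\left(w,t \right)} = -2 - -4 = -2 + 4 = 2$)
$l{\left(p \right)} = 2$
$\frac{W + 144}{63 - 52} - l{\left(b \right)} = \frac{-31 + 144}{63 - 52} - 2 = \frac{113}{11} - 2 = \frac{91}{11}$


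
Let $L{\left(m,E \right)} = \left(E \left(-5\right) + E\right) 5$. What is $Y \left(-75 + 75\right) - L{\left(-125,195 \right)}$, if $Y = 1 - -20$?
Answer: $3900$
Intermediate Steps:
$Y = 21$ ($Y = 1 + 20 = 21$)
$L{\left(m,E \right)} = - 20 E$ ($L{\left(m,E \right)} = \left(- 5 E + E\right) 5 = - 4 E 5 = - 20 E$)
$Y \left(-75 + 75\right) - L{\left(-125,195 \right)} = 21 \left(-75 + 75\right) - \left(-20\right) 195 = 21 \cdot 0 - -3900 = 0 + 3900 = 3900$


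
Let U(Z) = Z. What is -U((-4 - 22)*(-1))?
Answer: -26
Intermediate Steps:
-U((-4 - 22)*(-1)) = -(-4 - 22)*(-1) = -(-26)*(-1) = -1*26 = -26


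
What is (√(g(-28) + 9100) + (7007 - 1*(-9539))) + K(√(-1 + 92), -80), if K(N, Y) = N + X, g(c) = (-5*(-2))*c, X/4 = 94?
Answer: 16922 + √91 + 42*√5 ≈ 17025.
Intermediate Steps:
X = 376 (X = 4*94 = 376)
g(c) = 10*c
K(N, Y) = 376 + N (K(N, Y) = N + 376 = 376 + N)
(√(g(-28) + 9100) + (7007 - 1*(-9539))) + K(√(-1 + 92), -80) = (√(10*(-28) + 9100) + (7007 - 1*(-9539))) + (376 + √(-1 + 92)) = (√(-280 + 9100) + (7007 + 9539)) + (376 + √91) = (√8820 + 16546) + (376 + √91) = (42*√5 + 16546) + (376 + √91) = (16546 + 42*√5) + (376 + √91) = 16922 + √91 + 42*√5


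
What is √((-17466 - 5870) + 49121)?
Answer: 3*√2865 ≈ 160.58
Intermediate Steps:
√((-17466 - 5870) + 49121) = √(-23336 + 49121) = √25785 = 3*√2865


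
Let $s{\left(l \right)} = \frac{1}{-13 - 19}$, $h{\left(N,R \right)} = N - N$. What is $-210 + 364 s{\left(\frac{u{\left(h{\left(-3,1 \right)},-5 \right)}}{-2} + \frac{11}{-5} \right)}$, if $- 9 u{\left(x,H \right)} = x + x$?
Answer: $- \frac{1771}{8} \approx -221.38$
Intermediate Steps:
$h{\left(N,R \right)} = 0$
$u{\left(x,H \right)} = - \frac{2 x}{9}$ ($u{\left(x,H \right)} = - \frac{x + x}{9} = - \frac{2 x}{9}$)
$s{\left(l \right)} = - \frac{1}{32}$ ($s{\left(l \right)} = \frac{1}{-32} = - \frac{1}{32}$)
$-210 + 364 s{\left(\frac{u{\left(h{\left(-3,1 \right)},-5 \right)}}{-2} + \frac{11}{-5} \right)} = -210 + 364 \left(- \frac{1}{32}\right) = -210 - \frac{91}{8} = - \frac{1771}{8}$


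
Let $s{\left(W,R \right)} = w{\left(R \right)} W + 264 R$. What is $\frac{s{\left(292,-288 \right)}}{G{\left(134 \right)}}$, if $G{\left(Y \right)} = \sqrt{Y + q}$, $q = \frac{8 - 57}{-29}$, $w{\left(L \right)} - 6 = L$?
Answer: $- \frac{158376 \sqrt{114115}}{3935} \approx -13596.0$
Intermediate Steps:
$w{\left(L \right)} = 6 + L$
$q = \frac{49}{29}$ ($q = \left(-49\right) \left(- \frac{1}{29}\right) = \frac{49}{29} \approx 1.6897$)
$s{\left(W,R \right)} = 264 R + W \left(6 + R\right)$ ($s{\left(W,R \right)} = \left(6 + R\right) W + 264 R = W \left(6 + R\right) + 264 R = 264 R + W \left(6 + R\right)$)
$G{\left(Y \right)} = \sqrt{\frac{49}{29} + Y}$ ($G{\left(Y \right)} = \sqrt{Y + \frac{49}{29}} = \sqrt{\frac{49}{29} + Y}$)
$\frac{s{\left(292,-288 \right)}}{G{\left(134 \right)}} = \frac{264 \left(-288\right) + 292 \left(6 - 288\right)}{\frac{1}{29} \sqrt{1421 + 841 \cdot 134}} = \frac{-76032 + 292 \left(-282\right)}{\frac{1}{29} \sqrt{1421 + 112694}} = \frac{-76032 - 82344}{\frac{1}{29} \sqrt{114115}} = - 158376 \frac{\sqrt{114115}}{3935} = - \frac{158376 \sqrt{114115}}{3935}$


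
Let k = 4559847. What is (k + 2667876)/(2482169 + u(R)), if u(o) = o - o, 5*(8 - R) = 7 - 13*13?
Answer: 7227723/2482169 ≈ 2.9119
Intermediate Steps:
R = 202/5 (R = 8 - (7 - 13*13)/5 = 8 - (7 - 169)/5 = 8 - ⅕*(-162) = 8 + 162/5 = 202/5 ≈ 40.400)
u(o) = 0
(k + 2667876)/(2482169 + u(R)) = (4559847 + 2667876)/(2482169 + 0) = 7227723/2482169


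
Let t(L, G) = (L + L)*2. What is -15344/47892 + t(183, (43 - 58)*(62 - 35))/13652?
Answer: -10901209/40863849 ≈ -0.26677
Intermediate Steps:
t(L, G) = 4*L (t(L, G) = (2*L)*2 = 4*L)
-15344/47892 + t(183, (43 - 58)*(62 - 35))/13652 = -15344/47892 + (4*183)/13652 = -15344*1/47892 + 732*(1/13652) = -3836/11973 + 183/3413 = -10901209/40863849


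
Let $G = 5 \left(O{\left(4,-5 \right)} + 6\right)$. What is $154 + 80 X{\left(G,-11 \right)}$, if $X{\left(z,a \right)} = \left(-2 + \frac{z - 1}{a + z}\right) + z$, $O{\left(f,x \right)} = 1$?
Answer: $\frac{8722}{3} \approx 2907.3$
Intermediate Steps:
$G = 35$ ($G = 5 \left(1 + 6\right) = 5 \cdot 7 = 35$)
$X{\left(z,a \right)} = -2 + z + \frac{-1 + z}{a + z}$ ($X{\left(z,a \right)} = \left(-2 + \frac{-1 + z}{a + z}\right) + z = -2 + z + \frac{-1 + z}{a + z}$)
$154 + 80 X{\left(G,-11 \right)} = 154 + 80 \frac{-1 + 35^{2} - 35 - -22 - 385}{-11 + 35} = 154 + 80 \frac{-1 + 1225 - 35 + 22 - 385}{24} = 154 + 80 \cdot \frac{1}{24} \cdot 826 = 154 + 80 \cdot \frac{413}{12} = 154 + \frac{8260}{3} = \frac{8722}{3}$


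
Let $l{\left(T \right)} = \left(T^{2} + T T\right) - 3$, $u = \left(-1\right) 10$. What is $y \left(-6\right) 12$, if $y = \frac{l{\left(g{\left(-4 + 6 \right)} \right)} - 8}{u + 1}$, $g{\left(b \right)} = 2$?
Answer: $-24$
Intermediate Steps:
$u = -10$
$l{\left(T \right)} = -3 + 2 T^{2}$ ($l{\left(T \right)} = \left(T^{2} + T^{2}\right) - 3 = 2 T^{2} - 3 = -3 + 2 T^{2}$)
$y = \frac{1}{3}$ ($y = \frac{\left(-3 + 2 \cdot 2^{2}\right) - 8}{-10 + 1} = \frac{\left(-3 + 2 \cdot 4\right) - 8}{-9} = \left(\left(-3 + 8\right) - 8\right) \left(- \frac{1}{9}\right) = \left(5 - 8\right) \left(- \frac{1}{9}\right) = \left(-3\right) \left(- \frac{1}{9}\right) = \frac{1}{3} \approx 0.33333$)
$y \left(-6\right) 12 = \frac{1}{3} \left(-6\right) 12 = \left(-2\right) 12 = -24$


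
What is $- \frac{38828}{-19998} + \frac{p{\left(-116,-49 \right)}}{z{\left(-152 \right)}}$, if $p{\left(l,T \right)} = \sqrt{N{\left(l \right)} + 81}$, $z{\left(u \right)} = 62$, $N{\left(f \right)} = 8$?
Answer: $\frac{19414}{9999} + \frac{\sqrt{89}}{62} \approx 2.0938$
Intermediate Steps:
$p{\left(l,T \right)} = \sqrt{89}$ ($p{\left(l,T \right)} = \sqrt{8 + 81} = \sqrt{89}$)
$- \frac{38828}{-19998} + \frac{p{\left(-116,-49 \right)}}{z{\left(-152 \right)}} = - \frac{38828}{-19998} + \frac{\sqrt{89}}{62} = \left(-38828\right) \left(- \frac{1}{19998}\right) + \sqrt{89} \cdot \frac{1}{62} = \frac{19414}{9999} + \frac{\sqrt{89}}{62}$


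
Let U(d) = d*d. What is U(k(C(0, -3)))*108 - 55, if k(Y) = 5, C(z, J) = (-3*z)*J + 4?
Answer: 2645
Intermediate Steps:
C(z, J) = 4 - 3*J*z (C(z, J) = -3*J*z + 4 = 4 - 3*J*z)
U(d) = d**2
U(k(C(0, -3)))*108 - 55 = 5**2*108 - 55 = 25*108 - 55 = 2700 - 55 = 2645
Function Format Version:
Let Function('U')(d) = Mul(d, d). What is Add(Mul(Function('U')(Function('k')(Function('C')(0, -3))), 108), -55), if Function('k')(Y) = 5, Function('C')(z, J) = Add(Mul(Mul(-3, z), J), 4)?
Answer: 2645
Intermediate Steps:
Function('C')(z, J) = Add(4, Mul(-3, J, z)) (Function('C')(z, J) = Add(Mul(-3, J, z), 4) = Add(4, Mul(-3, J, z)))
Function('U')(d) = Pow(d, 2)
Add(Mul(Function('U')(Function('k')(Function('C')(0, -3))), 108), -55) = Add(Mul(Pow(5, 2), 108), -55) = Add(Mul(25, 108), -55) = Add(2700, -55) = 2645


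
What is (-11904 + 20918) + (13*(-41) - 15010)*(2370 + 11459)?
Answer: -214935133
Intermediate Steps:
(-11904 + 20918) + (13*(-41) - 15010)*(2370 + 11459) = 9014 + (-533 - 15010)*13829 = 9014 - 15543*13829 = 9014 - 214944147 = -214935133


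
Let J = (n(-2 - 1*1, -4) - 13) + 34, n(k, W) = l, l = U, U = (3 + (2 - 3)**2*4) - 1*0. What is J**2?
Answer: 784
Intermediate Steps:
U = 7 (U = (3 + (-1)**2*4) + 0 = (3 + 1*4) + 0 = (3 + 4) + 0 = 7 + 0 = 7)
l = 7
n(k, W) = 7
J = 28 (J = (7 - 13) + 34 = -6 + 34 = 28)
J**2 = 28**2 = 784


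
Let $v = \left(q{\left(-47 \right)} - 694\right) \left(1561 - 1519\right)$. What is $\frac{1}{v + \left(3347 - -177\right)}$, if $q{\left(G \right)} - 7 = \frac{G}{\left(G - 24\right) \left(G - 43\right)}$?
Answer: $- \frac{1065}{26976779} \approx -3.9478 \cdot 10^{-5}$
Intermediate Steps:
$q{\left(G \right)} = 7 + \frac{G}{\left(-43 + G\right) \left(-24 + G\right)}$ ($q{\left(G \right)} = 7 + \frac{G}{\left(G - 24\right) \left(G - 43\right)} = 7 + \frac{G}{\left(-24 + G\right) \left(-43 + G\right)} = 7 + \frac{G}{\left(-43 + G\right) \left(-24 + G\right)}$)
$v = - \frac{30729839}{1065}$ ($v = \left(\frac{7224 - -21996 + 7 \left(-47\right)^{2}}{1032 + \left(-47\right)^{2} - -3149} - 694\right) \left(1561 - 1519\right) = \left(\frac{7224 + 21996 + 7 \cdot 2209}{1032 + 2209 + 3149} - 694\right) 42 = \left(\frac{7224 + 21996 + 15463}{6390} - 694\right) 42 = \left(\frac{1}{6390} \cdot 44683 - 694\right) 42 = \left(\frac{44683}{6390} - 694\right) 42 = \left(- \frac{4389977}{6390}\right) 42 = - \frac{30729839}{1065} \approx -28854.0$)
$\frac{1}{v + \left(3347 - -177\right)} = \frac{1}{- \frac{30729839}{1065} + \left(3347 - -177\right)} = \frac{1}{- \frac{30729839}{1065} + \left(3347 + 177\right)} = \frac{1}{- \frac{30729839}{1065} + 3524} = \frac{1}{- \frac{26976779}{1065}} = - \frac{1065}{26976779}$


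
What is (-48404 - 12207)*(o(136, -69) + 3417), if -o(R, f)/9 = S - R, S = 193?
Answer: -176014344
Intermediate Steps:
o(R, f) = -1737 + 9*R (o(R, f) = -9*(193 - R) = -1737 + 9*R)
(-48404 - 12207)*(o(136, -69) + 3417) = (-48404 - 12207)*((-1737 + 9*136) + 3417) = -60611*((-1737 + 1224) + 3417) = -60611*(-513 + 3417) = -60611*2904 = -176014344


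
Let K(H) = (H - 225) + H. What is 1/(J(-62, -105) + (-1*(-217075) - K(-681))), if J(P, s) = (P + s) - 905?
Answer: 1/217590 ≈ 4.5958e-6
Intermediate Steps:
J(P, s) = -905 + P + s
K(H) = -225 + 2*H (K(H) = (-225 + H) + H = -225 + 2*H)
1/(J(-62, -105) + (-1*(-217075) - K(-681))) = 1/((-905 - 62 - 105) + (-1*(-217075) - (-225 + 2*(-681)))) = 1/(-1072 + (217075 - (-225 - 1362))) = 1/(-1072 + (217075 - 1*(-1587))) = 1/(-1072 + (217075 + 1587)) = 1/(-1072 + 218662) = 1/217590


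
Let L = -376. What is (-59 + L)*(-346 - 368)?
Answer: 310590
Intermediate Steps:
(-59 + L)*(-346 - 368) = (-59 - 376)*(-346 - 368) = -435*(-714) = 310590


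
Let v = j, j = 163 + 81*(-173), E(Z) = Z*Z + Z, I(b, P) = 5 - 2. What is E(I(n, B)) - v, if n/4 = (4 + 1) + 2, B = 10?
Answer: 13862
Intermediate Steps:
n = 28 (n = 4*((4 + 1) + 2) = 4*(5 + 2) = 4*7 = 28)
I(b, P) = 3
E(Z) = Z + Z² (E(Z) = Z² + Z = Z + Z²)
j = -13850 (j = 163 - 14013 = -13850)
v = -13850
E(I(n, B)) - v = 3*(1 + 3) - 1*(-13850) = 3*4 + 13850 = 12 + 13850 = 13862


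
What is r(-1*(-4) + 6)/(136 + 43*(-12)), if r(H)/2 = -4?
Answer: 2/95 ≈ 0.021053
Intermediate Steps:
r(H) = -8 (r(H) = 2*(-4) = -8)
r(-1*(-4) + 6)/(136 + 43*(-12)) = -8/(136 + 43*(-12)) = -8/(136 - 516) = -8/(-380) = -8*(-1/380) = 2/95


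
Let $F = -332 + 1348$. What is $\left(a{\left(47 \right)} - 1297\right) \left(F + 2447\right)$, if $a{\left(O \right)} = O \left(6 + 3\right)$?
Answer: $-3026662$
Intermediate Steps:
$a{\left(O \right)} = 9 O$ ($a{\left(O \right)} = O 9 = 9 O$)
$F = 1016$
$\left(a{\left(47 \right)} - 1297\right) \left(F + 2447\right) = \left(9 \cdot 47 - 1297\right) \left(1016 + 2447\right) = \left(423 - 1297\right) 3463 = \left(-874\right) 3463 = -3026662$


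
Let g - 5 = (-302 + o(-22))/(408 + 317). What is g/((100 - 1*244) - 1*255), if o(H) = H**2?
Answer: -1269/96425 ≈ -0.013160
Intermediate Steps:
g = 3807/725 (g = 5 + (-302 + (-22)**2)/(408 + 317) = 5 + (-302 + 484)/725 = 5 + 182*(1/725) = 5 + 182/725 = 3807/725 ≈ 5.2510)
g/((100 - 1*244) - 1*255) = 3807/(725*((100 - 1*244) - 1*255)) = 3807/(725*((100 - 244) - 255)) = 3807/(725*(-144 - 255)) = (3807/725)/(-399) = (3807/725)*(-1/399) = -1269/96425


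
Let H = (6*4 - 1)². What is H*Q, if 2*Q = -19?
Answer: -10051/2 ≈ -5025.5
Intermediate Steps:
H = 529 (H = (24 - 1)² = 23² = 529)
Q = -19/2 (Q = (½)*(-19) = -19/2 ≈ -9.5000)
H*Q = 529*(-19/2) = -10051/2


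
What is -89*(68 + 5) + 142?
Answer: -6355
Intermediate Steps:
-89*(68 + 5) + 142 = -89*73 + 142 = -6497 + 142 = -6355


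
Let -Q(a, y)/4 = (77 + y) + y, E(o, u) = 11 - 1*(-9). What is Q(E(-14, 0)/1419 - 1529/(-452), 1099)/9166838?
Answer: -4550/4583419 ≈ -0.00099271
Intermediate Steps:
E(o, u) = 20 (E(o, u) = 11 + 9 = 20)
Q(a, y) = -308 - 8*y (Q(a, y) = -4*((77 + y) + y) = -4*(77 + 2*y) = -308 - 8*y)
Q(E(-14, 0)/1419 - 1529/(-452), 1099)/9166838 = (-308 - 8*1099)/9166838 = (-308 - 8792)*(1/9166838) = -9100*1/9166838 = -4550/4583419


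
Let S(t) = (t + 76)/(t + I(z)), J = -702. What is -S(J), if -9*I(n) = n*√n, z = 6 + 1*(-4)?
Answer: -8898903/9979279 + 2817*√2/9979279 ≈ -0.89134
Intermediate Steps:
z = 2 (z = 6 - 4 = 2)
I(n) = -n^(3/2)/9 (I(n) = -n*√n/9 = -n^(3/2)/9)
S(t) = (76 + t)/(t - 2*√2/9) (S(t) = (t + 76)/(t - 2*√2/9) = (76 + t)/(t - 2*√2/9))
-S(J) = -9*(76 - 702)/(-2*√2 + 9*(-702)) = -9*(-626)/(-2*√2 - 6318) = -9*(-626)/(-6318 - 2*√2) = -(-5634)/(-6318 - 2*√2) = 5634/(-6318 - 2*√2)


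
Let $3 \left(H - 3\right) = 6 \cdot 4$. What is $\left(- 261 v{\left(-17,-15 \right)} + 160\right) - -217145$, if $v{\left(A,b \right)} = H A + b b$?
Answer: $207387$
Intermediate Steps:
$H = 11$ ($H = 3 + \frac{6 \cdot 4}{3} = 3 + \frac{1}{3} \cdot 24 = 3 + 8 = 11$)
$v{\left(A,b \right)} = b^{2} + 11 A$ ($v{\left(A,b \right)} = 11 A + b b = 11 A + b^{2} = b^{2} + 11 A$)
$\left(- 261 v{\left(-17,-15 \right)} + 160\right) - -217145 = \left(- 261 \left(\left(-15\right)^{2} + 11 \left(-17\right)\right) + 160\right) - -217145 = \left(- 261 \left(225 - 187\right) + 160\right) + 217145 = \left(\left(-261\right) 38 + 160\right) + 217145 = \left(-9918 + 160\right) + 217145 = -9758 + 217145 = 207387$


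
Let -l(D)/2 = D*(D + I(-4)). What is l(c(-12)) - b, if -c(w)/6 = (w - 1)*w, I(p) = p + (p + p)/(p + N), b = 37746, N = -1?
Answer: -8972154/5 ≈ -1.7944e+6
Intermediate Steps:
I(p) = p + 2*p/(-1 + p) (I(p) = p + (p + p)/(p - 1) = p + (2*p)/(-1 + p) = p + 2*p/(-1 + p))
c(w) = -6*w*(-1 + w) (c(w) = -6*(w - 1)*w = -6*(-1 + w)*w = -6*w*(-1 + w))
l(D) = -2*D*(-12/5 + D) (l(D) = -2*D*(D - 4*(1 - 4)/(-1 - 4)) = -2*D*(D - 4*(-3)/(-5)) = -2*D*(D - 4*(-1/5)*(-3)) = -2*D*(D - 12/5) = -2*D*(-12/5 + D))
l(c(-12)) - b = 2*(6*(-12)*(1 - 1*(-12)))*(12 - 30*(-12)*(1 - 1*(-12)))/5 - 1*37746 = 2*(6*(-12)*(1 + 12))*(12 - 30*(-12)*(1 + 12))/5 - 37746 = 2*(6*(-12)*13)*(12 - 30*(-12)*13)/5 - 37746 = (2/5)*(-936)*(12 - 5*(-936)) - 37746 = (2/5)*(-936)*(12 + 4680) - 37746 = (2/5)*(-936)*4692 - 37746 = -8783424/5 - 37746 = -8972154/5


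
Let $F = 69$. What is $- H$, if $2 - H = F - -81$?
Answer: $148$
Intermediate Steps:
$H = -148$ ($H = 2 - \left(69 - -81\right) = 2 - \left(69 + 81\right) = 2 - 150 = -148$)
$- H = \left(-1\right) \left(-148\right) = 148$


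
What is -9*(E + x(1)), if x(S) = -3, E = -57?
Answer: 540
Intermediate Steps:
-9*(E + x(1)) = -9*(-57 - 3) = -9*(-60) = 540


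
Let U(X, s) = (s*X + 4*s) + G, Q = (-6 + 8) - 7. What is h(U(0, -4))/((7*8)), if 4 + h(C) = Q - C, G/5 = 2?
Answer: -3/56 ≈ -0.053571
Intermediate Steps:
G = 10 (G = 5*2 = 10)
Q = -5 (Q = 2 - 7 = -5)
U(X, s) = 10 + 4*s + X*s (U(X, s) = (s*X + 4*s) + 10 = (X*s + 4*s) + 10 = (4*s + X*s) + 10 = 10 + 4*s + X*s)
h(C) = -9 - C (h(C) = -4 + (-5 - C) = -9 - C)
h(U(0, -4))/((7*8)) = (-9 - (10 + 4*(-4) + 0*(-4)))/((7*8)) = (-9 - (10 - 16 + 0))/56 = (-9 - 1*(-6))*(1/56) = (-9 + 6)*(1/56) = -3*1/56 = -3/56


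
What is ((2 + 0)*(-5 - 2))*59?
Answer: -826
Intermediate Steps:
((2 + 0)*(-5 - 2))*59 = (2*(-7))*59 = -14*59 = -826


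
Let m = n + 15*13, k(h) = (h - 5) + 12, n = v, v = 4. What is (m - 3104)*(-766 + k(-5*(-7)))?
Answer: 2103220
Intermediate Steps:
n = 4
k(h) = 7 + h (k(h) = (-5 + h) + 12 = 7 + h)
m = 199 (m = 4 + 15*13 = 4 + 195 = 199)
(m - 3104)*(-766 + k(-5*(-7))) = (199 - 3104)*(-766 + (7 - 5*(-7))) = -2905*(-766 + (7 + 35)) = -2905*(-766 + 42) = -2905*(-724) = 2103220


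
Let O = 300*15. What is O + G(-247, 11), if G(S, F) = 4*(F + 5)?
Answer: 4564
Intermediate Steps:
G(S, F) = 20 + 4*F (G(S, F) = 4*(5 + F) = 20 + 4*F)
O = 4500
O + G(-247, 11) = 4500 + (20 + 4*11) = 4500 + (20 + 44) = 4500 + 64 = 4564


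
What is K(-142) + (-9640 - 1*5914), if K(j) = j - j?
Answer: -15554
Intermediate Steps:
K(j) = 0
K(-142) + (-9640 - 1*5914) = 0 + (-9640 - 1*5914) = 0 + (-9640 - 5914) = 0 - 15554 = -15554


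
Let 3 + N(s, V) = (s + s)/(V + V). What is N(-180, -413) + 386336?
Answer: 159555709/413 ≈ 3.8633e+5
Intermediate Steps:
N(s, V) = -3 + s/V (N(s, V) = -3 + (s + s)/(V + V) = -3 + (2*s)/((2*V)) = -3 + (2*s)*(1/(2*V)) = -3 + s/V)
N(-180, -413) + 386336 = (-3 - 180/(-413)) + 386336 = (-3 - 180*(-1/413)) + 386336 = (-3 + 180/413) + 386336 = -1059/413 + 386336 = 159555709/413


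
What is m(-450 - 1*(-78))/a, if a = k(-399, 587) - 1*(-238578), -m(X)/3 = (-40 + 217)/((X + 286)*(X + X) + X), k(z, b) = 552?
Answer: -59/1690170840 ≈ -3.4908e-8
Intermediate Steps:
m(X) = -531/(X + 2*X*(286 + X)) (m(X) = -3*(-40 + 217)/((X + 286)*(X + X) + X) = -531/((286 + X)*(2*X) + X) = -531/(2*X*(286 + X) + X) = -531/(X + 2*X*(286 + X)))
a = 239130 (a = 552 - 1*(-238578) = 552 + 238578 = 239130)
m(-450 - 1*(-78))/a = -531/((-450 - 1*(-78))*(573 + 2*(-450 - 1*(-78))))/239130 = -531/((-450 + 78)*(573 + 2*(-450 + 78)))*(1/239130) = -531/(-372*(573 + 2*(-372)))*(1/239130) = -531*(-1/372)/(573 - 744)*(1/239130) = -531*(-1/372)/(-171)*(1/239130) = -531*(-1/372)*(-1/171)*(1/239130) = -59/7068*1/239130 = -59/1690170840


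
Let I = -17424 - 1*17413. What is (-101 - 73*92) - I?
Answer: 28020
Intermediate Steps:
I = -34837 (I = -17424 - 17413 = -34837)
(-101 - 73*92) - I = (-101 - 73*92) - 1*(-34837) = (-101 - 6716) + 34837 = -6817 + 34837 = 28020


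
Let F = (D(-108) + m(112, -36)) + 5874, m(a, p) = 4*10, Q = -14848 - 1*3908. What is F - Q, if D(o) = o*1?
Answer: 24562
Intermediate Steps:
D(o) = o
Q = -18756 (Q = -14848 - 3908 = -18756)
m(a, p) = 40
F = 5806 (F = (-108 + 40) + 5874 = -68 + 5874 = 5806)
F - Q = 5806 - 1*(-18756) = 5806 + 18756 = 24562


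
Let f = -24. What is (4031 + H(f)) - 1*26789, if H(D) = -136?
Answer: -22894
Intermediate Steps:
(4031 + H(f)) - 1*26789 = (4031 - 136) - 1*26789 = 3895 - 26789 = -22894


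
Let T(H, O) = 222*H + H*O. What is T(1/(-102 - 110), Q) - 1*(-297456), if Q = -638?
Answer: 15765272/53 ≈ 2.9746e+5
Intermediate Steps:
T(1/(-102 - 110), Q) - 1*(-297456) = (222 - 638)/(-102 - 110) - 1*(-297456) = -416/(-212) + 297456 = -1/212*(-416) + 297456 = 104/53 + 297456 = 15765272/53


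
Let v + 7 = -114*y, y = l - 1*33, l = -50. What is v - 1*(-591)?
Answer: 10046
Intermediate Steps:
y = -83 (y = -50 - 1*33 = -50 - 33 = -83)
v = 9455 (v = -7 - 114*(-83) = -7 + 9462 = 9455)
v - 1*(-591) = 9455 - 1*(-591) = 9455 + 591 = 10046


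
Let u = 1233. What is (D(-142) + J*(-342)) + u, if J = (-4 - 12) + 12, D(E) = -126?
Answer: 2475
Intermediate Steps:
J = -4 (J = -16 + 12 = -4)
(D(-142) + J*(-342)) + u = (-126 - 4*(-342)) + 1233 = (-126 + 1368) + 1233 = 1242 + 1233 = 2475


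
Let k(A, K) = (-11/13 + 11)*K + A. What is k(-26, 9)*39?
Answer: 2550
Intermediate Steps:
k(A, K) = A + 132*K/13 (k(A, K) = (-11*1/13 + 11)*K + A = (-11/13 + 11)*K + A = 132*K/13 + A = A + 132*K/13)
k(-26, 9)*39 = (-26 + (132/13)*9)*39 = (-26 + 1188/13)*39 = (850/13)*39 = 2550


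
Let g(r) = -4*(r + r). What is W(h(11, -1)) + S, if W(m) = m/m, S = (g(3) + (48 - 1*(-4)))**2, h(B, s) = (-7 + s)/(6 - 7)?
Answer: 785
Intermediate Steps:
h(B, s) = 7 - s (h(B, s) = (-7 + s)/(-1) = (-7 + s)*(-1) = 7 - s)
g(r) = -8*r
S = 784 (S = (-8*3 + (48 - 1*(-4)))**2 = (-24 + (48 + 4))**2 = (-24 + 52)**2 = 28**2 = 784)
W(m) = 1
W(h(11, -1)) + S = 1 + 784 = 785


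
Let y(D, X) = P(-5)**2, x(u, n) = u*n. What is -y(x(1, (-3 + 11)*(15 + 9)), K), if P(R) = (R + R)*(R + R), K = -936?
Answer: -10000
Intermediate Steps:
P(R) = 4*R**2 (P(R) = (2*R)*(2*R) = 4*R**2)
x(u, n) = n*u
y(D, X) = 10000 (y(D, X) = (4*(-5)**2)**2 = (4*25)**2 = 100**2 = 10000)
-y(x(1, (-3 + 11)*(15 + 9)), K) = -1*10000 = -10000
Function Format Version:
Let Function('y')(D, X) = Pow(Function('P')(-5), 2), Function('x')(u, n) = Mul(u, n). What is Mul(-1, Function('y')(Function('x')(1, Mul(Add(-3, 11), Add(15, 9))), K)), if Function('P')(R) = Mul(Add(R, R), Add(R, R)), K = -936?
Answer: -10000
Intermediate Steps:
Function('P')(R) = Mul(4, Pow(R, 2)) (Function('P')(R) = Mul(Mul(2, R), Mul(2, R)) = Mul(4, Pow(R, 2)))
Function('x')(u, n) = Mul(n, u)
Function('y')(D, X) = 10000 (Function('y')(D, X) = Pow(Mul(4, Pow(-5, 2)), 2) = Pow(Mul(4, 25), 2) = Pow(100, 2) = 10000)
Mul(-1, Function('y')(Function('x')(1, Mul(Add(-3, 11), Add(15, 9))), K)) = Mul(-1, 10000) = -10000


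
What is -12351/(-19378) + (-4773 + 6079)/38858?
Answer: 252621413/376495162 ≈ 0.67098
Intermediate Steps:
-12351/(-19378) + (-4773 + 6079)/38858 = -12351*(-1/19378) + 1306*(1/38858) = 12351/19378 + 653/19429 = 252621413/376495162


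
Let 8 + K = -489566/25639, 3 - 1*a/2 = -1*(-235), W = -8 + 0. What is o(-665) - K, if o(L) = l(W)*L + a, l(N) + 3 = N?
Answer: 176347467/25639 ≈ 6878.1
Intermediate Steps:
W = -8
a = -464 (a = 6 - (-2)*(-235) = 6 - 2*235 = 6 - 470 = -464)
l(N) = -3 + N
K = -694678/25639 (K = -8 - 489566/25639 = -694678/25639 ≈ -27.095)
o(L) = -464 - 11*L (o(L) = (-3 - 8)*L - 464 = -11*L - 464 = -464 - 11*L)
o(-665) - K = (-464 - 11*(-665)) - 1*(-694678/25639) = (-464 + 7315) + 694678/25639 = 6851 + 694678/25639 = 176347467/25639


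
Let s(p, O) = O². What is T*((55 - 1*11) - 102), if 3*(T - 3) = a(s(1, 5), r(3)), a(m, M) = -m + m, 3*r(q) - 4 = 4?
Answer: -174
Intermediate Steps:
r(q) = 8/3 (r(q) = 4/3 + (⅓)*4 = 4/3 + 4/3 = 8/3)
a(m, M) = 0
T = 3 (T = 3 + (⅓)*0 = 3 + 0 = 3)
T*((55 - 1*11) - 102) = 3*((55 - 1*11) - 102) = 3*((55 - 11) - 102) = 3*(44 - 102) = 3*(-58) = -174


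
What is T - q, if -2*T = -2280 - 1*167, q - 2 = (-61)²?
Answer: -4999/2 ≈ -2499.5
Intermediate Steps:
q = 3723 (q = 2 + (-61)² = 2 + 3721 = 3723)
T = 2447/2 (T = -(-2280 - 1*167)/2 = -(-2280 - 167)/2 = -½*(-2447) = 2447/2 ≈ 1223.5)
T - q = 2447/2 - 1*3723 = 2447/2 - 3723 = -4999/2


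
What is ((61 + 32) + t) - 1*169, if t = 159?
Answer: 83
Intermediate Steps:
((61 + 32) + t) - 1*169 = ((61 + 32) + 159) - 1*169 = (93 + 159) - 169 = 252 - 169 = 83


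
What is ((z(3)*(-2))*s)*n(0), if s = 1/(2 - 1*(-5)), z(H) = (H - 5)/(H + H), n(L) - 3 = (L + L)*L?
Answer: 2/7 ≈ 0.28571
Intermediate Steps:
n(L) = 3 + 2*L² (n(L) = 3 + (L + L)*L = 3 + (2*L)*L = 3 + 2*L²)
z(H) = (-5 + H)/(2*H) (z(H) = (-5 + H)/((2*H)) = (-5 + H)*(1/(2*H)) = (-5 + H)/(2*H))
s = ⅐ (s = 1/(2 + 5) = 1/7 = ⅐ ≈ 0.14286)
((z(3)*(-2))*s)*n(0) = ((((½)*(-5 + 3)/3)*(-2))*(⅐))*(3 + 2*0²) = ((((½)*(⅓)*(-2))*(-2))*(⅐))*(3 + 2*0) = (-⅓*(-2)*(⅐))*(3 + 0) = ((⅔)*(⅐))*3 = (2/21)*3 = 2/7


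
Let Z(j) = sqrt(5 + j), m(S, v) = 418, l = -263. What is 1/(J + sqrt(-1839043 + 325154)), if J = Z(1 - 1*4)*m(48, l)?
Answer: 1/(418*sqrt(2) + I*sqrt(1513889)) ≈ 0.00031725 - 0.00066032*I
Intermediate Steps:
J = 418*sqrt(2) (J = sqrt(5 + (1 - 1*4))*418 = sqrt(5 + (1 - 4))*418 = sqrt(5 - 3)*418 = sqrt(2)*418 = 418*sqrt(2) ≈ 591.14)
1/(J + sqrt(-1839043 + 325154)) = 1/(418*sqrt(2) + sqrt(-1839043 + 325154)) = 1/(418*sqrt(2) + sqrt(-1513889)) = 1/(418*sqrt(2) + I*sqrt(1513889))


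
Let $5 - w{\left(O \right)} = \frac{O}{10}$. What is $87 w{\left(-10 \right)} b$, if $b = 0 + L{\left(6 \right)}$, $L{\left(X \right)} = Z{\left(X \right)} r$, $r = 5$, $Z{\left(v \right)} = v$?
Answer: $15660$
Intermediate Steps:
$w{\left(O \right)} = 5 - \frac{O}{10}$
$L{\left(X \right)} = 5 X$ ($L{\left(X \right)} = X 5 = 5 X$)
$b = 30$ ($b = 0 + 5 \cdot 6 = 0 + 30 = 30$)
$87 w{\left(-10 \right)} b = 87 \left(5 - -1\right) 30 = 87 \left(5 + 1\right) 30 = 87 \cdot 6 \cdot 30 = 522 \cdot 30 = 15660$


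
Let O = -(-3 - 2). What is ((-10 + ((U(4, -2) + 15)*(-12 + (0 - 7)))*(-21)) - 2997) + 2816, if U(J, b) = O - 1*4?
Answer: 6193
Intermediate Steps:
O = 5 (O = -1*(-5) = 5)
U(J, b) = 1 (U(J, b) = 5 - 1*4 = 5 - 4 = 1)
((-10 + ((U(4, -2) + 15)*(-12 + (0 - 7)))*(-21)) - 2997) + 2816 = ((-10 + ((1 + 15)*(-12 + (0 - 7)))*(-21)) - 2997) + 2816 = ((-10 + (16*(-12 - 7))*(-21)) - 2997) + 2816 = ((-10 + (16*(-19))*(-21)) - 2997) + 2816 = ((-10 - 304*(-21)) - 2997) + 2816 = ((-10 + 6384) - 2997) + 2816 = (6374 - 2997) + 2816 = 3377 + 2816 = 6193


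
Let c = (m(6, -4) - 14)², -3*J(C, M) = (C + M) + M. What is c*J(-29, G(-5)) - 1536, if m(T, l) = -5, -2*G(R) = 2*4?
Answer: 8749/3 ≈ 2916.3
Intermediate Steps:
G(R) = -4
J(C, M) = -2*M/3 - C/3 (J(C, M) = -((C + M) + M)/3 = -(C + 2*M)/3 = -2*M/3 - C/3)
c = 361 (c = (-5 - 14)² = (-19)² = 361)
c*J(-29, G(-5)) - 1536 = 361*(-⅔*(-4) - ⅓*(-29)) - 1536 = 361*(8/3 + 29/3) - 1536 = 361*(37/3) - 1536 = 13357/3 - 1536 = 8749/3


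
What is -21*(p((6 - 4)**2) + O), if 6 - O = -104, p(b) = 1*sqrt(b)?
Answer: -2352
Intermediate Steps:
p(b) = sqrt(b)
O = 110 (O = 6 - 1*(-104) = 6 + 104 = 110)
-21*(p((6 - 4)**2) + O) = -21*(sqrt((6 - 4)**2) + 110) = -21*(sqrt(2**2) + 110) = -21*(sqrt(4) + 110) = -21*(2 + 110) = -21*112 = -2352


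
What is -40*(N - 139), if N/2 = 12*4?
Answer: 1720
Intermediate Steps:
N = 96 (N = 2*(12*4) = 2*48 = 96)
-40*(N - 139) = -40*(96 - 139) = -40*(-43) = 1720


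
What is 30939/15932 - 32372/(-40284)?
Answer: 440524345/160451172 ≈ 2.7455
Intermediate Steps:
30939/15932 - 32372/(-40284) = 30939*(1/15932) - 32372*(-1/40284) = 30939/15932 + 8093/10071 = 440524345/160451172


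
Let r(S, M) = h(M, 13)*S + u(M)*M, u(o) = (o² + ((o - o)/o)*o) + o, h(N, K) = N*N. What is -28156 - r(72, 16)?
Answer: -50940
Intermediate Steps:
h(N, K) = N²
u(o) = o + o² (u(o) = (o² + (0/o)*o) + o = (o² + 0*o) + o = (o² + 0) + o = o² + o = o + o²)
r(S, M) = S*M² + M²*(1 + M) (r(S, M) = M²*S + (M*(1 + M))*M = S*M² + M²*(1 + M))
-28156 - r(72, 16) = -28156 - 16²*(1 + 16 + 72) = -28156 - 256*89 = -28156 - 1*22784 = -28156 - 22784 = -50940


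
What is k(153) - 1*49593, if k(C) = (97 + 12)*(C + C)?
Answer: -16239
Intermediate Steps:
k(C) = 218*C (k(C) = 109*(2*C) = 218*C)
k(153) - 1*49593 = 218*153 - 1*49593 = 33354 - 49593 = -16239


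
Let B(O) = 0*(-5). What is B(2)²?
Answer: 0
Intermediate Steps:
B(O) = 0
B(2)² = 0² = 0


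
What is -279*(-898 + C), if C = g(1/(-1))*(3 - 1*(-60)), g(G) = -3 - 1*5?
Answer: 391158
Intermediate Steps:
g(G) = -8 (g(G) = -3 - 5 = -8)
C = -504 (C = -8*(3 - 1*(-60)) = -8*(3 + 60) = -8*63 = -504)
-279*(-898 + C) = -279*(-898 - 504) = -279*(-1402) = 391158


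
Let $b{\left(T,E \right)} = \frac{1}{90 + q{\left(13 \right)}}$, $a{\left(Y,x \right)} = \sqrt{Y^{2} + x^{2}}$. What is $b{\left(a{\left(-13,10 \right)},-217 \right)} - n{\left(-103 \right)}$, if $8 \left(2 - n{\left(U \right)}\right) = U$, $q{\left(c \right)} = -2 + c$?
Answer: $- \frac{12011}{808} \approx -14.865$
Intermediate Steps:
$n{\left(U \right)} = 2 - \frac{U}{8}$
$b{\left(T,E \right)} = \frac{1}{101}$ ($b{\left(T,E \right)} = \frac{1}{90 + \left(-2 + 13\right)} = \frac{1}{90 + 11} = \frac{1}{101}$)
$b{\left(a{\left(-13,10 \right)},-217 \right)} - n{\left(-103 \right)} = \frac{1}{101} - \left(2 - - \frac{103}{8}\right) = \frac{1}{101} - \left(2 + \frac{103}{8}\right) = \frac{1}{101} - \frac{119}{8} = - \frac{12011}{808}$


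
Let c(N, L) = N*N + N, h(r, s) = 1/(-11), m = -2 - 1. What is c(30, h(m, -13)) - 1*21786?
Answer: -20856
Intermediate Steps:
m = -3
h(r, s) = -1/11
c(N, L) = N + N² (c(N, L) = N² + N = N + N²)
c(30, h(m, -13)) - 1*21786 = 30*(1 + 30) - 1*21786 = 30*31 - 21786 = 930 - 21786 = -20856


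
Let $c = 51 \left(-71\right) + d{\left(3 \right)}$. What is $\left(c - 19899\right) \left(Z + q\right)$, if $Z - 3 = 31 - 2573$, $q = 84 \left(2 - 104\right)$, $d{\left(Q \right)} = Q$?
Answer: $261203319$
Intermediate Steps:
$q = -8568$ ($q = 84 \left(-102\right) = -8568$)
$Z = -2539$ ($Z = 3 + \left(31 - 2573\right) = 3 - 2542 = -2539$)
$c = -3618$ ($c = 51 \left(-71\right) + 3 = -3621 + 3 = -3618$)
$\left(c - 19899\right) \left(Z + q\right) = \left(-3618 - 19899\right) \left(-2539 - 8568\right) = \left(-23517\right) \left(-11107\right) = 261203319$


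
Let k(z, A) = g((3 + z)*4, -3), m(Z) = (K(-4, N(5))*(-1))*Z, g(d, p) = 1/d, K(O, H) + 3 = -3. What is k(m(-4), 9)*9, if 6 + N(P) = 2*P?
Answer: -3/28 ≈ -0.10714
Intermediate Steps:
N(P) = -6 + 2*P
K(O, H) = -6 (K(O, H) = -3 - 3 = -6)
m(Z) = 6*Z (m(Z) = (-6*(-1))*Z = 6*Z)
k(z, A) = 1/(12 + 4*z) (k(z, A) = 1/((3 + z)*4) = 1/(12 + 4*z))
k(m(-4), 9)*9 = (1/(4*(3 + 6*(-4))))*9 = (1/(4*(3 - 24)))*9 = ((¼)/(-21))*9 = ((¼)*(-1/21))*9 = -1/84*9 = -3/28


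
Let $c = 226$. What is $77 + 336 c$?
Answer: $76013$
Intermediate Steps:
$77 + 336 c = 77 + 336 \cdot 226 = 77 + 75936 = 76013$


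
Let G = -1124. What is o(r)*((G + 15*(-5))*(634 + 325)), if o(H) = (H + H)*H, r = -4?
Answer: -36794912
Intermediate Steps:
o(H) = 2*H² (o(H) = (2*H)*H = 2*H²)
o(r)*((G + 15*(-5))*(634 + 325)) = (2*(-4)²)*((-1124 + 15*(-5))*(634 + 325)) = (2*16)*((-1124 - 75)*959) = 32*(-1199*959) = 32*(-1149841) = -36794912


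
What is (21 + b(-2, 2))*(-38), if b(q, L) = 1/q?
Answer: -779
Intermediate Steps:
(21 + b(-2, 2))*(-38) = (21 + 1/(-2))*(-38) = (21 - ½)*(-38) = (41/2)*(-38) = -779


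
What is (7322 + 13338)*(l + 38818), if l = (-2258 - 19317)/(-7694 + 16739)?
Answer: 1450692455020/1809 ≈ 8.0193e+8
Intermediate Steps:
l = -4315/1809 (l = -21575/9045 = -21575*1/9045 = -4315/1809 ≈ -2.3853)
(7322 + 13338)*(l + 38818) = (7322 + 13338)*(-4315/1809 + 38818) = 20660*(70217447/1809) = 1450692455020/1809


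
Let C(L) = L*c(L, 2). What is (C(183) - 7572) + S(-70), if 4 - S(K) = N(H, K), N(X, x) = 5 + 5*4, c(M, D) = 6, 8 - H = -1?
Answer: -6495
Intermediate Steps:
H = 9 (H = 8 - 1*(-1) = 8 + 1 = 9)
N(X, x) = 25 (N(X, x) = 5 + 20 = 25)
S(K) = -21 (S(K) = 4 - 1*25 = 4 - 25 = -21)
C(L) = 6*L (C(L) = L*6 = 6*L)
(C(183) - 7572) + S(-70) = (6*183 - 7572) - 21 = (1098 - 7572) - 21 = -6474 - 21 = -6495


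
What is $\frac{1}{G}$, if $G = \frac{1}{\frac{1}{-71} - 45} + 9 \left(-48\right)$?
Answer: $- \frac{3196}{1380743} \approx -0.0023147$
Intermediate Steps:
$G = - \frac{1380743}{3196}$ ($G = \frac{1}{- \frac{1}{71} - 45} - 432 = \frac{1}{- \frac{3196}{71}} - 432 = - \frac{71}{3196} - 432 = - \frac{1380743}{3196} \approx -432.02$)
$\frac{1}{G} = \frac{1}{- \frac{1380743}{3196}} = - \frac{3196}{1380743}$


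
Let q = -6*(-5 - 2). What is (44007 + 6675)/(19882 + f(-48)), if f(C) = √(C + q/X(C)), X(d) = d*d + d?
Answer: 126293327008/49543511155 - 33788*I*√1695854/49543511155 ≈ 2.5491 - 0.00088812*I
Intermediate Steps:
X(d) = d + d² (X(d) = d² + d = d + d²)
q = 42 (q = -6*(-7) = 42)
f(C) = √(C + 42/(C*(1 + C))) (f(C) = √(C + 42/((C*(1 + C)))) = √(C + 42*(1/(C*(1 + C)))) = √(C + 42/(C*(1 + C))))
(44007 + 6675)/(19882 + f(-48)) = (44007 + 6675)/(19882 + √((42 + (-48)²*(1 - 48))/((-48)*(1 - 48)))) = 50682/(19882 + √(-1/48*(42 + 2304*(-47))/(-47))) = 50682/(19882 + √(-1/48*(-1/47)*(42 - 108288))) = 50682/(19882 + √(-1/48*(-1/47)*(-108246))) = 50682/(19882 + √(-18041/376)) = 50682/(19882 + I*√1695854/188)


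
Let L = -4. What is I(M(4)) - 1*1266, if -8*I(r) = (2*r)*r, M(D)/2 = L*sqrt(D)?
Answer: -1330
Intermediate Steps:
M(D) = -8*sqrt(D) (M(D) = 2*(-4*sqrt(D)) = -8*sqrt(D))
I(r) = -r**2/4 (I(r) = -2*r*r/8 = -r**2/4)
I(M(4)) - 1*1266 = -(-8*sqrt(4))**2/4 - 1*1266 = -(-8*2)**2/4 - 1266 = -1/4*(-16)**2 - 1266 = -1/4*256 - 1266 = -64 - 1266 = -1330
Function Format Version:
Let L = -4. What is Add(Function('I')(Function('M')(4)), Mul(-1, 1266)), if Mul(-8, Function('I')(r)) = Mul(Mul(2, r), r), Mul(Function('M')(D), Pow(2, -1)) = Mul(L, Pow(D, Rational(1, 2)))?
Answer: -1330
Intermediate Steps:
Function('M')(D) = Mul(-8, Pow(D, Rational(1, 2))) (Function('M')(D) = Mul(2, Mul(-4, Pow(D, Rational(1, 2)))) = Mul(-8, Pow(D, Rational(1, 2))))
Function('I')(r) = Mul(Rational(-1, 4), Pow(r, 2)) (Function('I')(r) = Mul(Rational(-1, 8), Mul(Mul(2, r), r)) = Mul(Rational(-1, 8), Mul(2, Pow(r, 2))) = Mul(Rational(-1, 4), Pow(r, 2)))
Add(Function('I')(Function('M')(4)), Mul(-1, 1266)) = Add(Mul(Rational(-1, 4), Pow(Mul(-8, Pow(4, Rational(1, 2))), 2)), Mul(-1, 1266)) = Add(Mul(Rational(-1, 4), Pow(Mul(-8, 2), 2)), -1266) = Add(Mul(Rational(-1, 4), Pow(-16, 2)), -1266) = Add(Mul(Rational(-1, 4), 256), -1266) = Add(-64, -1266) = -1330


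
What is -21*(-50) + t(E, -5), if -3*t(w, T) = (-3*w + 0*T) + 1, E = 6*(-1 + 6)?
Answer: 3239/3 ≈ 1079.7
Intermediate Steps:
E = 30 (E = 6*5 = 30)
t(w, T) = -⅓ + w (t(w, T) = -((-3*w + 0*T) + 1)/3 = -((-3*w + 0) + 1)/3 = -(-3*w + 1)/3 = -(1 - 3*w)/3 = -⅓ + w)
-21*(-50) + t(E, -5) = -21*(-50) + (-⅓ + 30) = 1050 + 89/3 = 3239/3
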